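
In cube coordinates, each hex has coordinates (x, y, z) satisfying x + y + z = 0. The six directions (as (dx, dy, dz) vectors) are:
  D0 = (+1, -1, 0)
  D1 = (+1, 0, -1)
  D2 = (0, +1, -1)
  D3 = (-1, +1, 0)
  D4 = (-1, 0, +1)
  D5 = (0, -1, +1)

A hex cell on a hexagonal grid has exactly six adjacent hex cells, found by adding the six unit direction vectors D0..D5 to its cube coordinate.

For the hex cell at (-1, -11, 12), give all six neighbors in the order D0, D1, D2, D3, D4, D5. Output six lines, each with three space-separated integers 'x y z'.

Answer: 0 -12 12
0 -11 11
-1 -10 11
-2 -10 12
-2 -11 13
-1 -12 13

Derivation:
Center: (-1, -11, 12). Add each direction:
  D0: (-1, -11, 12) + (1, -1, 0) = (0, -12, 12)
  D1: (-1, -11, 12) + (1, 0, -1) = (0, -11, 11)
  D2: (-1, -11, 12) + (0, 1, -1) = (-1, -10, 11)
  D3: (-1, -11, 12) + (-1, 1, 0) = (-2, -10, 12)
  D4: (-1, -11, 12) + (-1, 0, 1) = (-2, -11, 13)
  D5: (-1, -11, 12) + (0, -1, 1) = (-1, -12, 13)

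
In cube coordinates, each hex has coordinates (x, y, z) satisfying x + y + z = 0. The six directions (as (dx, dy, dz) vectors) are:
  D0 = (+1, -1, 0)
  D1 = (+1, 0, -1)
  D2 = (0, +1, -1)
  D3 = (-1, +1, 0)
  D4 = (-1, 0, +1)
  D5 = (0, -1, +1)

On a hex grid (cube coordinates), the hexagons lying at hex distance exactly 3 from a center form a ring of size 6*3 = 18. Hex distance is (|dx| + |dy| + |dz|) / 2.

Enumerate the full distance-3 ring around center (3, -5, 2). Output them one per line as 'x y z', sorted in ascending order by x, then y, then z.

Walk ring at distance 3 from (3, -5, 2):
Start at center + D4*3 = (0, -5, 5)
  hex 0: (0, -5, 5)
  hex 1: (1, -6, 5)
  hex 2: (2, -7, 5)
  hex 3: (3, -8, 5)
  hex 4: (4, -8, 4)
  hex 5: (5, -8, 3)
  hex 6: (6, -8, 2)
  hex 7: (6, -7, 1)
  hex 8: (6, -6, 0)
  hex 9: (6, -5, -1)
  hex 10: (5, -4, -1)
  hex 11: (4, -3, -1)
  hex 12: (3, -2, -1)
  hex 13: (2, -2, 0)
  hex 14: (1, -2, 1)
  hex 15: (0, -2, 2)
  hex 16: (0, -3, 3)
  hex 17: (0, -4, 4)
Sorted: 18 hexes.

Answer: 0 -5 5
0 -4 4
0 -3 3
0 -2 2
1 -6 5
1 -2 1
2 -7 5
2 -2 0
3 -8 5
3 -2 -1
4 -8 4
4 -3 -1
5 -8 3
5 -4 -1
6 -8 2
6 -7 1
6 -6 0
6 -5 -1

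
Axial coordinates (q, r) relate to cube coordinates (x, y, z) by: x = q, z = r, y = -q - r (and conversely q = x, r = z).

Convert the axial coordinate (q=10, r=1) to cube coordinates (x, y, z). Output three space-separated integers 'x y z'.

Answer: 10 -11 1

Derivation:
x = q = 10
z = r = 1
y = -x - z = -(10) - (1) = -11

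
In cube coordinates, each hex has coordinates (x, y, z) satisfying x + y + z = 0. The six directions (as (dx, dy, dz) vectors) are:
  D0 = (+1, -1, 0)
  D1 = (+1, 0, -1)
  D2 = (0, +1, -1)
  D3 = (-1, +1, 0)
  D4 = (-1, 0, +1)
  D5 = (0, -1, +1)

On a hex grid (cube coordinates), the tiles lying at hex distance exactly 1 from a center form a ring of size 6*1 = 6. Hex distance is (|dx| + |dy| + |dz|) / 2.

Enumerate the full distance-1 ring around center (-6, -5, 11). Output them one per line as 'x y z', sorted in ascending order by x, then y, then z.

Answer: -7 -5 12
-7 -4 11
-6 -6 12
-6 -4 10
-5 -6 11
-5 -5 10

Derivation:
Walk ring at distance 1 from (-6, -5, 11):
Start at center + D4*1 = (-7, -5, 12)
  hex 0: (-7, -5, 12)
  hex 1: (-6, -6, 12)
  hex 2: (-5, -6, 11)
  hex 3: (-5, -5, 10)
  hex 4: (-6, -4, 10)
  hex 5: (-7, -4, 11)
Sorted: 6 hexes.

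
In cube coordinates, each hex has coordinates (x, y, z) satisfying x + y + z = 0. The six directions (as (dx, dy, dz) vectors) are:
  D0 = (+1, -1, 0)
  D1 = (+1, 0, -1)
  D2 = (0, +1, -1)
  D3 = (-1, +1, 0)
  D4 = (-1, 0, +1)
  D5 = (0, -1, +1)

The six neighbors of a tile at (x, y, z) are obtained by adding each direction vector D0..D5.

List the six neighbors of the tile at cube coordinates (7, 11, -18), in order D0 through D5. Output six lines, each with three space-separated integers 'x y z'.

Center: (7, 11, -18). Add each direction:
  D0: (7, 11, -18) + (1, -1, 0) = (8, 10, -18)
  D1: (7, 11, -18) + (1, 0, -1) = (8, 11, -19)
  D2: (7, 11, -18) + (0, 1, -1) = (7, 12, -19)
  D3: (7, 11, -18) + (-1, 1, 0) = (6, 12, -18)
  D4: (7, 11, -18) + (-1, 0, 1) = (6, 11, -17)
  D5: (7, 11, -18) + (0, -1, 1) = (7, 10, -17)

Answer: 8 10 -18
8 11 -19
7 12 -19
6 12 -18
6 11 -17
7 10 -17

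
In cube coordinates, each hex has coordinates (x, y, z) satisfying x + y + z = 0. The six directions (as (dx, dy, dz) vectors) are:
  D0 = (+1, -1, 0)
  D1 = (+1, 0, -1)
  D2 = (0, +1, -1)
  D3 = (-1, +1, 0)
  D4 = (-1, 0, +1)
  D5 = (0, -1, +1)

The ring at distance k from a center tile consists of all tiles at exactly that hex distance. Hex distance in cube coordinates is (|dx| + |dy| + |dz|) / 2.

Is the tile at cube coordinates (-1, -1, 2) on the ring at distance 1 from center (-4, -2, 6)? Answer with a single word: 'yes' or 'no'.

|px - cx| = |-1 - (-4)| = 3
|py - cy| = |-1 - (-2)| = 1
|pz - cz| = |2 - 6| = 4
distance = (3+1+4)/2 = 8/2 = 4
radius = 1; distance != radius -> no

Answer: no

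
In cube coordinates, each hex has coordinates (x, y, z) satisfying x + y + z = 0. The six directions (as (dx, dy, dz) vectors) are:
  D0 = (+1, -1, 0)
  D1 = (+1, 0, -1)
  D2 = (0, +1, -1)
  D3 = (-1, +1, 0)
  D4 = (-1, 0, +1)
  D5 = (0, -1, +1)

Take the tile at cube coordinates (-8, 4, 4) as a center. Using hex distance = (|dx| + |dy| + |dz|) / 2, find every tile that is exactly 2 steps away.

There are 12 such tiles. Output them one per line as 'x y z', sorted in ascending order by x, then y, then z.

Answer: -10 4 6
-10 5 5
-10 6 4
-9 3 6
-9 6 3
-8 2 6
-8 6 2
-7 2 5
-7 5 2
-6 2 4
-6 3 3
-6 4 2

Derivation:
Walk ring at distance 2 from (-8, 4, 4):
Start at center + D4*2 = (-10, 4, 6)
  hex 0: (-10, 4, 6)
  hex 1: (-9, 3, 6)
  hex 2: (-8, 2, 6)
  hex 3: (-7, 2, 5)
  hex 4: (-6, 2, 4)
  hex 5: (-6, 3, 3)
  hex 6: (-6, 4, 2)
  hex 7: (-7, 5, 2)
  hex 8: (-8, 6, 2)
  hex 9: (-9, 6, 3)
  hex 10: (-10, 6, 4)
  hex 11: (-10, 5, 5)
Sorted: 12 hexes.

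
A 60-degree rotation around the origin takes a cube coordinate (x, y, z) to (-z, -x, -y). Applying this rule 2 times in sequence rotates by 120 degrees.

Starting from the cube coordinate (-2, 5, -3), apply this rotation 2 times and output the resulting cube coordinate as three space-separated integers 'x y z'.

Answer: 5 -3 -2

Derivation:
Start: (-2, 5, -3)
Step 1: (-2, 5, -3) -> (-(-3), -(-2), -(5)) = (3, 2, -5)
Step 2: (3, 2, -5) -> (-(-5), -(3), -(2)) = (5, -3, -2)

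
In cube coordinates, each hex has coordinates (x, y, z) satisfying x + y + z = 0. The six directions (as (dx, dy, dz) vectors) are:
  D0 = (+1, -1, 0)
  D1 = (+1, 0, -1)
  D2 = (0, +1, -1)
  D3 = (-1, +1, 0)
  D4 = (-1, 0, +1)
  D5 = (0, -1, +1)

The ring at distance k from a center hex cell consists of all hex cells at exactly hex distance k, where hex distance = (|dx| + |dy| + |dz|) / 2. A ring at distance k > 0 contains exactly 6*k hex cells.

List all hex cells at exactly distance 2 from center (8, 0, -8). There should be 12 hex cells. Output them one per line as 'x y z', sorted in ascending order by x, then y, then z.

Answer: 6 0 -6
6 1 -7
6 2 -8
7 -1 -6
7 2 -9
8 -2 -6
8 2 -10
9 -2 -7
9 1 -10
10 -2 -8
10 -1 -9
10 0 -10

Derivation:
Walk ring at distance 2 from (8, 0, -8):
Start at center + D4*2 = (6, 0, -6)
  hex 0: (6, 0, -6)
  hex 1: (7, -1, -6)
  hex 2: (8, -2, -6)
  hex 3: (9, -2, -7)
  hex 4: (10, -2, -8)
  hex 5: (10, -1, -9)
  hex 6: (10, 0, -10)
  hex 7: (9, 1, -10)
  hex 8: (8, 2, -10)
  hex 9: (7, 2, -9)
  hex 10: (6, 2, -8)
  hex 11: (6, 1, -7)
Sorted: 12 hexes.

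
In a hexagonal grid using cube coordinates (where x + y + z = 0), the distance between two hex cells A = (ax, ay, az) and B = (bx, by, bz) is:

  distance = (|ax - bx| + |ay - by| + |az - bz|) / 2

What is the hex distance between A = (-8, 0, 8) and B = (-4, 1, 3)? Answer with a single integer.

|ax - bx| = |-8 - (-4)| = 4
|ay - by| = |0 - 1| = 1
|az - bz| = |8 - 3| = 5
distance = (4 + 1 + 5) / 2 = 10 / 2 = 5

Answer: 5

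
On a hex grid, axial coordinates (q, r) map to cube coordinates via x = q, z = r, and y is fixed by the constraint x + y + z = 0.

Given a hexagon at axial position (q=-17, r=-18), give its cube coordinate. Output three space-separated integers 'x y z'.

x = q = -17
z = r = -18
y = -x - z = -(-17) - (-18) = 35

Answer: -17 35 -18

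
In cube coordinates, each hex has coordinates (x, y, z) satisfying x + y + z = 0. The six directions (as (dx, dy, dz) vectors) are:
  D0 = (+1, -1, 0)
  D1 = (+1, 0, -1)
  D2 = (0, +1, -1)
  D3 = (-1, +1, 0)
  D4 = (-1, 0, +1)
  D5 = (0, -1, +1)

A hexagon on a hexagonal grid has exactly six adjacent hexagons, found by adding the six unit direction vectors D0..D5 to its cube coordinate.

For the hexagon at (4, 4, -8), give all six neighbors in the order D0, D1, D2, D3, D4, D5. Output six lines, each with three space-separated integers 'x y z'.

Answer: 5 3 -8
5 4 -9
4 5 -9
3 5 -8
3 4 -7
4 3 -7

Derivation:
Center: (4, 4, -8). Add each direction:
  D0: (4, 4, -8) + (1, -1, 0) = (5, 3, -8)
  D1: (4, 4, -8) + (1, 0, -1) = (5, 4, -9)
  D2: (4, 4, -8) + (0, 1, -1) = (4, 5, -9)
  D3: (4, 4, -8) + (-1, 1, 0) = (3, 5, -8)
  D4: (4, 4, -8) + (-1, 0, 1) = (3, 4, -7)
  D5: (4, 4, -8) + (0, -1, 1) = (4, 3, -7)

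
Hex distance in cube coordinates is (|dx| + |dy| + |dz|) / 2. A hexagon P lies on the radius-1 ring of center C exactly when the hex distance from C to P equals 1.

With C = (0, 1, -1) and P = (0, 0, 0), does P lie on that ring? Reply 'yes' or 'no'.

Answer: yes

Derivation:
|px - cx| = |0 - 0| = 0
|py - cy| = |0 - 1| = 1
|pz - cz| = |0 - (-1)| = 1
distance = (0+1+1)/2 = 2/2 = 1
radius = 1; distance == radius -> yes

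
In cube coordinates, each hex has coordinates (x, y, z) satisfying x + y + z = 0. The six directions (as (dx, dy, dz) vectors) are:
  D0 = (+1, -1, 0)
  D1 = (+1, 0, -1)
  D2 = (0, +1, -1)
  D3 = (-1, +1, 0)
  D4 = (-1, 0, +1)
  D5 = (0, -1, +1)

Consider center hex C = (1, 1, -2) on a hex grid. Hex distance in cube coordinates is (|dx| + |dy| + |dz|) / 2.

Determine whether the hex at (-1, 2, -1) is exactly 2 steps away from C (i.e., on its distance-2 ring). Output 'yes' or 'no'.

Answer: yes

Derivation:
|px - cx| = |-1 - 1| = 2
|py - cy| = |2 - 1| = 1
|pz - cz| = |-1 - (-2)| = 1
distance = (2+1+1)/2 = 4/2 = 2
radius = 2; distance == radius -> yes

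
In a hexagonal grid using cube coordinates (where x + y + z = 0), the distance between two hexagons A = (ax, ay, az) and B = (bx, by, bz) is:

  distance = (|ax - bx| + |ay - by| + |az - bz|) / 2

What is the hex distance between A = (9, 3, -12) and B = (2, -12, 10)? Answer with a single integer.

|ax - bx| = |9 - 2| = 7
|ay - by| = |3 - (-12)| = 15
|az - bz| = |-12 - 10| = 22
distance = (7 + 15 + 22) / 2 = 44 / 2 = 22

Answer: 22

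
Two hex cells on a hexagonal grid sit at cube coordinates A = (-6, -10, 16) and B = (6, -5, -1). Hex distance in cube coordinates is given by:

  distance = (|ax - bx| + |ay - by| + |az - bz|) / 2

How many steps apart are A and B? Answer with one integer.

|ax - bx| = |-6 - 6| = 12
|ay - by| = |-10 - (-5)| = 5
|az - bz| = |16 - (-1)| = 17
distance = (12 + 5 + 17) / 2 = 34 / 2 = 17

Answer: 17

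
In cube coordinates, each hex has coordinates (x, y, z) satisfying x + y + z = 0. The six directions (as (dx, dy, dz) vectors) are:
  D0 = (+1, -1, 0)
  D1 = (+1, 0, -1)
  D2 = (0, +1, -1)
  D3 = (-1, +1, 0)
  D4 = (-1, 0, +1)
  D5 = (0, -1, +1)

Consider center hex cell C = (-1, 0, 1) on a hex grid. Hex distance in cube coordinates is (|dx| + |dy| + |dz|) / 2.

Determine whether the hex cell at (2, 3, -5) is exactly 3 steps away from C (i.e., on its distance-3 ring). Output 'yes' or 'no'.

Answer: no

Derivation:
|px - cx| = |2 - (-1)| = 3
|py - cy| = |3 - 0| = 3
|pz - cz| = |-5 - 1| = 6
distance = (3+3+6)/2 = 12/2 = 6
radius = 3; distance != radius -> no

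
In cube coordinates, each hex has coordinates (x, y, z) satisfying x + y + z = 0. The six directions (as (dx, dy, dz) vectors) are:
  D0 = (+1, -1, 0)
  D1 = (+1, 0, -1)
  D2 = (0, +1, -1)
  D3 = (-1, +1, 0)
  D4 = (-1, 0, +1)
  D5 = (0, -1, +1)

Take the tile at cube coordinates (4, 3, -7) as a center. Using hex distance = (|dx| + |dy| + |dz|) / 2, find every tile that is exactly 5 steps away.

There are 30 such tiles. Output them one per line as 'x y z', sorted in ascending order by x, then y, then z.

Answer: -1 3 -2
-1 4 -3
-1 5 -4
-1 6 -5
-1 7 -6
-1 8 -7
0 2 -2
0 8 -8
1 1 -2
1 8 -9
2 0 -2
2 8 -10
3 -1 -2
3 8 -11
4 -2 -2
4 8 -12
5 -2 -3
5 7 -12
6 -2 -4
6 6 -12
7 -2 -5
7 5 -12
8 -2 -6
8 4 -12
9 -2 -7
9 -1 -8
9 0 -9
9 1 -10
9 2 -11
9 3 -12

Derivation:
Walk ring at distance 5 from (4, 3, -7):
Start at center + D4*5 = (-1, 3, -2)
  hex 0: (-1, 3, -2)
  hex 1: (0, 2, -2)
  hex 2: (1, 1, -2)
  hex 3: (2, 0, -2)
  hex 4: (3, -1, -2)
  hex 5: (4, -2, -2)
  hex 6: (5, -2, -3)
  hex 7: (6, -2, -4)
  hex 8: (7, -2, -5)
  hex 9: (8, -2, -6)
  hex 10: (9, -2, -7)
  hex 11: (9, -1, -8)
  hex 12: (9, 0, -9)
  hex 13: (9, 1, -10)
  hex 14: (9, 2, -11)
  hex 15: (9, 3, -12)
  hex 16: (8, 4, -12)
  hex 17: (7, 5, -12)
  hex 18: (6, 6, -12)
  hex 19: (5, 7, -12)
  hex 20: (4, 8, -12)
  hex 21: (3, 8, -11)
  hex 22: (2, 8, -10)
  hex 23: (1, 8, -9)
  hex 24: (0, 8, -8)
  hex 25: (-1, 8, -7)
  hex 26: (-1, 7, -6)
  hex 27: (-1, 6, -5)
  hex 28: (-1, 5, -4)
  hex 29: (-1, 4, -3)
Sorted: 30 hexes.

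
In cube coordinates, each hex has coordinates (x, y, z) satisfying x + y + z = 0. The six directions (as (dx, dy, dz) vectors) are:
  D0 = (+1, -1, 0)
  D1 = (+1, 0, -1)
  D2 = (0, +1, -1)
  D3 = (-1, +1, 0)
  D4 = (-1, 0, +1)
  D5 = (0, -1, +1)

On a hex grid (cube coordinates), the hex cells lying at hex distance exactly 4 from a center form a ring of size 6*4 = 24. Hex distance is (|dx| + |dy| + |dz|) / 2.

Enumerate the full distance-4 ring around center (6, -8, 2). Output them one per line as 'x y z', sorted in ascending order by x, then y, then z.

Answer: 2 -8 6
2 -7 5
2 -6 4
2 -5 3
2 -4 2
3 -9 6
3 -4 1
4 -10 6
4 -4 0
5 -11 6
5 -4 -1
6 -12 6
6 -4 -2
7 -12 5
7 -5 -2
8 -12 4
8 -6 -2
9 -12 3
9 -7 -2
10 -12 2
10 -11 1
10 -10 0
10 -9 -1
10 -8 -2

Derivation:
Walk ring at distance 4 from (6, -8, 2):
Start at center + D4*4 = (2, -8, 6)
  hex 0: (2, -8, 6)
  hex 1: (3, -9, 6)
  hex 2: (4, -10, 6)
  hex 3: (5, -11, 6)
  hex 4: (6, -12, 6)
  hex 5: (7, -12, 5)
  hex 6: (8, -12, 4)
  hex 7: (9, -12, 3)
  hex 8: (10, -12, 2)
  hex 9: (10, -11, 1)
  hex 10: (10, -10, 0)
  hex 11: (10, -9, -1)
  hex 12: (10, -8, -2)
  hex 13: (9, -7, -2)
  hex 14: (8, -6, -2)
  hex 15: (7, -5, -2)
  hex 16: (6, -4, -2)
  hex 17: (5, -4, -1)
  hex 18: (4, -4, 0)
  hex 19: (3, -4, 1)
  hex 20: (2, -4, 2)
  hex 21: (2, -5, 3)
  hex 22: (2, -6, 4)
  hex 23: (2, -7, 5)
Sorted: 24 hexes.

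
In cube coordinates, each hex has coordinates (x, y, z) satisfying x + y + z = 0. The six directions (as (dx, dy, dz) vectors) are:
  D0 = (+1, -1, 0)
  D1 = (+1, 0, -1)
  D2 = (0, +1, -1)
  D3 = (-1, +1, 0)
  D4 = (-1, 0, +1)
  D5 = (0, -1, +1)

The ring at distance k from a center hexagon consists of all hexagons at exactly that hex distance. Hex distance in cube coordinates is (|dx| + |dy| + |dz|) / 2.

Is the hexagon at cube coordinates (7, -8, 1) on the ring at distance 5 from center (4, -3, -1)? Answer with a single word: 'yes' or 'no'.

Answer: yes

Derivation:
|px - cx| = |7 - 4| = 3
|py - cy| = |-8 - (-3)| = 5
|pz - cz| = |1 - (-1)| = 2
distance = (3+5+2)/2 = 10/2 = 5
radius = 5; distance == radius -> yes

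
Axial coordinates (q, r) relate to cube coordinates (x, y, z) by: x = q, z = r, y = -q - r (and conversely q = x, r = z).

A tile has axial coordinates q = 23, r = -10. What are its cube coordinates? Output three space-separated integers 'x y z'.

Answer: 23 -13 -10

Derivation:
x = q = 23
z = r = -10
y = -x - z = -(23) - (-10) = -13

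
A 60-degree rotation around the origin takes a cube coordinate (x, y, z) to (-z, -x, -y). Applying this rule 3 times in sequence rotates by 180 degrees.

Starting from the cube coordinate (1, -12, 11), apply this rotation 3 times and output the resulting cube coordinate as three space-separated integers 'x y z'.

Answer: -1 12 -11

Derivation:
Start: (1, -12, 11)
Step 1: (1, -12, 11) -> (-(11), -(1), -(-12)) = (-11, -1, 12)
Step 2: (-11, -1, 12) -> (-(12), -(-11), -(-1)) = (-12, 11, 1)
Step 3: (-12, 11, 1) -> (-(1), -(-12), -(11)) = (-1, 12, -11)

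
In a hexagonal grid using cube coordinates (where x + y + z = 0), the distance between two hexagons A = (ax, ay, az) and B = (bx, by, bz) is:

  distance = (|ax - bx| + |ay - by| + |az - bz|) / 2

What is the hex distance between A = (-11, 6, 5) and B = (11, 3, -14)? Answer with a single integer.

Answer: 22

Derivation:
|ax - bx| = |-11 - 11| = 22
|ay - by| = |6 - 3| = 3
|az - bz| = |5 - (-14)| = 19
distance = (22 + 3 + 19) / 2 = 44 / 2 = 22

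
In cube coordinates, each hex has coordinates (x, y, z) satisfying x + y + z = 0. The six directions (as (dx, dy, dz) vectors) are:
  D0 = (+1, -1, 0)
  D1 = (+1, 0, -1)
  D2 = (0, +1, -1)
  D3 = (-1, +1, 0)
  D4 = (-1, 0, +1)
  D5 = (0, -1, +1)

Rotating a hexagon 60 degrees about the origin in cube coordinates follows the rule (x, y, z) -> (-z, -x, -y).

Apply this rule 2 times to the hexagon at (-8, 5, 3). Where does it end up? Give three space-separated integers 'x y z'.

Start: (-8, 5, 3)
Step 1: (-8, 5, 3) -> (-(3), -(-8), -(5)) = (-3, 8, -5)
Step 2: (-3, 8, -5) -> (-(-5), -(-3), -(8)) = (5, 3, -8)

Answer: 5 3 -8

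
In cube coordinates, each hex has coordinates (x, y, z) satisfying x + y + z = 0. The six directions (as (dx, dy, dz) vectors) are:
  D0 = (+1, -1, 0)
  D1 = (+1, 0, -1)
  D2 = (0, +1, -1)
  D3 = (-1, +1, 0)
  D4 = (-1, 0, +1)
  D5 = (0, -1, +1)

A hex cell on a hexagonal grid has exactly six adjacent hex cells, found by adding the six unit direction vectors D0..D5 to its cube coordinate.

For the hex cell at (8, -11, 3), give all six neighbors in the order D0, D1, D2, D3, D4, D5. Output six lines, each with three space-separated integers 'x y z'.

Answer: 9 -12 3
9 -11 2
8 -10 2
7 -10 3
7 -11 4
8 -12 4

Derivation:
Center: (8, -11, 3). Add each direction:
  D0: (8, -11, 3) + (1, -1, 0) = (9, -12, 3)
  D1: (8, -11, 3) + (1, 0, -1) = (9, -11, 2)
  D2: (8, -11, 3) + (0, 1, -1) = (8, -10, 2)
  D3: (8, -11, 3) + (-1, 1, 0) = (7, -10, 3)
  D4: (8, -11, 3) + (-1, 0, 1) = (7, -11, 4)
  D5: (8, -11, 3) + (0, -1, 1) = (8, -12, 4)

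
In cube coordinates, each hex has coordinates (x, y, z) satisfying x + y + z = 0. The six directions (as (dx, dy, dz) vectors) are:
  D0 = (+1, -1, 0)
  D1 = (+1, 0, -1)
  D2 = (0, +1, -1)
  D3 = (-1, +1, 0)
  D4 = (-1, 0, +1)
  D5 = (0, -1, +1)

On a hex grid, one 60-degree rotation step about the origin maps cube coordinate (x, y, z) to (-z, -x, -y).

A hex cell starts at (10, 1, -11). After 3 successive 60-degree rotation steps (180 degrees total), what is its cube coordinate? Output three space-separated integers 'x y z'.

Start: (10, 1, -11)
Step 1: (10, 1, -11) -> (-(-11), -(10), -(1)) = (11, -10, -1)
Step 2: (11, -10, -1) -> (-(-1), -(11), -(-10)) = (1, -11, 10)
Step 3: (1, -11, 10) -> (-(10), -(1), -(-11)) = (-10, -1, 11)

Answer: -10 -1 11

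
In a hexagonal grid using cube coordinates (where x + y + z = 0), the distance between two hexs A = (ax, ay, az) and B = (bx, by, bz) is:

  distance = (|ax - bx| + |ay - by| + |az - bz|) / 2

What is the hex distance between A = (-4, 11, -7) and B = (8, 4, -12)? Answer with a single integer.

Answer: 12

Derivation:
|ax - bx| = |-4 - 8| = 12
|ay - by| = |11 - 4| = 7
|az - bz| = |-7 - (-12)| = 5
distance = (12 + 7 + 5) / 2 = 24 / 2 = 12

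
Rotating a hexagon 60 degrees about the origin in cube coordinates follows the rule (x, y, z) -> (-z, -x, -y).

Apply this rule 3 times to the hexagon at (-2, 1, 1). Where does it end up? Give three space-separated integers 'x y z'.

Start: (-2, 1, 1)
Step 1: (-2, 1, 1) -> (-(1), -(-2), -(1)) = (-1, 2, -1)
Step 2: (-1, 2, -1) -> (-(-1), -(-1), -(2)) = (1, 1, -2)
Step 3: (1, 1, -2) -> (-(-2), -(1), -(1)) = (2, -1, -1)

Answer: 2 -1 -1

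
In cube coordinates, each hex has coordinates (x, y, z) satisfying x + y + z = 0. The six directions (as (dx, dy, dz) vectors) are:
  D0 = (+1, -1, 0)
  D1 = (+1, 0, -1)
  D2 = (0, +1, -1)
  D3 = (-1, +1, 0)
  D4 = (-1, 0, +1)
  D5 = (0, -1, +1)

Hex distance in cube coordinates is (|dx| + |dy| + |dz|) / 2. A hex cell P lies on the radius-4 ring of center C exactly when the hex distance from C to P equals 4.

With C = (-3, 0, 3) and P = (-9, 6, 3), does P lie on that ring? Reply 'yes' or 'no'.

|px - cx| = |-9 - (-3)| = 6
|py - cy| = |6 - 0| = 6
|pz - cz| = |3 - 3| = 0
distance = (6+6+0)/2 = 12/2 = 6
radius = 4; distance != radius -> no

Answer: no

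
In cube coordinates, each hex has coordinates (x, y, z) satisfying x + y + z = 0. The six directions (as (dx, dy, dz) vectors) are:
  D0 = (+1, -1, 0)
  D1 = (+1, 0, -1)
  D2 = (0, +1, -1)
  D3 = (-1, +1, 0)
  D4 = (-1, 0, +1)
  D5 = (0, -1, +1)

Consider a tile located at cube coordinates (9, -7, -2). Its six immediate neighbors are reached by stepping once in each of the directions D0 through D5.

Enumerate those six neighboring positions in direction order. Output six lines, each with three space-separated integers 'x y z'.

Center: (9, -7, -2). Add each direction:
  D0: (9, -7, -2) + (1, -1, 0) = (10, -8, -2)
  D1: (9, -7, -2) + (1, 0, -1) = (10, -7, -3)
  D2: (9, -7, -2) + (0, 1, -1) = (9, -6, -3)
  D3: (9, -7, -2) + (-1, 1, 0) = (8, -6, -2)
  D4: (9, -7, -2) + (-1, 0, 1) = (8, -7, -1)
  D5: (9, -7, -2) + (0, -1, 1) = (9, -8, -1)

Answer: 10 -8 -2
10 -7 -3
9 -6 -3
8 -6 -2
8 -7 -1
9 -8 -1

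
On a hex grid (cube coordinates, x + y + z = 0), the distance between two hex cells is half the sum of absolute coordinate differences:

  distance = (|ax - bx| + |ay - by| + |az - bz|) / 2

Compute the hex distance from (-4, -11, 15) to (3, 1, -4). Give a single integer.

|ax - bx| = |-4 - 3| = 7
|ay - by| = |-11 - 1| = 12
|az - bz| = |15 - (-4)| = 19
distance = (7 + 12 + 19) / 2 = 38 / 2 = 19

Answer: 19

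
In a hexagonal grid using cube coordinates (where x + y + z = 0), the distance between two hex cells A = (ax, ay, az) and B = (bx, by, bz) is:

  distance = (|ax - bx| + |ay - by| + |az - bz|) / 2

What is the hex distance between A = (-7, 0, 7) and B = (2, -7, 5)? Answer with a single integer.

Answer: 9

Derivation:
|ax - bx| = |-7 - 2| = 9
|ay - by| = |0 - (-7)| = 7
|az - bz| = |7 - 5| = 2
distance = (9 + 7 + 2) / 2 = 18 / 2 = 9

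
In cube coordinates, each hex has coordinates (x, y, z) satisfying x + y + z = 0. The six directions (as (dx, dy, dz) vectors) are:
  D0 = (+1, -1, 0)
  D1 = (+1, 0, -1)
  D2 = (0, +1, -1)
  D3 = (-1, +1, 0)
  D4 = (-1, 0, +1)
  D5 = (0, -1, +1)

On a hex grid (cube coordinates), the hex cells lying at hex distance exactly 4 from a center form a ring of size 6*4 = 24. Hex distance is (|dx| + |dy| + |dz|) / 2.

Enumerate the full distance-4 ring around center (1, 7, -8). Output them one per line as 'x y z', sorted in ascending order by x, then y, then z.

Walk ring at distance 4 from (1, 7, -8):
Start at center + D4*4 = (-3, 7, -4)
  hex 0: (-3, 7, -4)
  hex 1: (-2, 6, -4)
  hex 2: (-1, 5, -4)
  hex 3: (0, 4, -4)
  hex 4: (1, 3, -4)
  hex 5: (2, 3, -5)
  hex 6: (3, 3, -6)
  hex 7: (4, 3, -7)
  hex 8: (5, 3, -8)
  hex 9: (5, 4, -9)
  hex 10: (5, 5, -10)
  hex 11: (5, 6, -11)
  hex 12: (5, 7, -12)
  hex 13: (4, 8, -12)
  hex 14: (3, 9, -12)
  hex 15: (2, 10, -12)
  hex 16: (1, 11, -12)
  hex 17: (0, 11, -11)
  hex 18: (-1, 11, -10)
  hex 19: (-2, 11, -9)
  hex 20: (-3, 11, -8)
  hex 21: (-3, 10, -7)
  hex 22: (-3, 9, -6)
  hex 23: (-3, 8, -5)
Sorted: 24 hexes.

Answer: -3 7 -4
-3 8 -5
-3 9 -6
-3 10 -7
-3 11 -8
-2 6 -4
-2 11 -9
-1 5 -4
-1 11 -10
0 4 -4
0 11 -11
1 3 -4
1 11 -12
2 3 -5
2 10 -12
3 3 -6
3 9 -12
4 3 -7
4 8 -12
5 3 -8
5 4 -9
5 5 -10
5 6 -11
5 7 -12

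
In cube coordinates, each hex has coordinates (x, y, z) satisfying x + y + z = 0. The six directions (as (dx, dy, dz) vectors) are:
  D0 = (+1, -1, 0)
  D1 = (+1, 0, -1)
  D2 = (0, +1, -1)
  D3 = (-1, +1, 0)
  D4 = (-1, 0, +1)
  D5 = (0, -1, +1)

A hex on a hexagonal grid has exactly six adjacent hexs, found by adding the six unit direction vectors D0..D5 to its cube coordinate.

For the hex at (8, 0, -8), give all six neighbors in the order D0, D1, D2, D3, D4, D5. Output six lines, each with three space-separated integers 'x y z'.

Center: (8, 0, -8). Add each direction:
  D0: (8, 0, -8) + (1, -1, 0) = (9, -1, -8)
  D1: (8, 0, -8) + (1, 0, -1) = (9, 0, -9)
  D2: (8, 0, -8) + (0, 1, -1) = (8, 1, -9)
  D3: (8, 0, -8) + (-1, 1, 0) = (7, 1, -8)
  D4: (8, 0, -8) + (-1, 0, 1) = (7, 0, -7)
  D5: (8, 0, -8) + (0, -1, 1) = (8, -1, -7)

Answer: 9 -1 -8
9 0 -9
8 1 -9
7 1 -8
7 0 -7
8 -1 -7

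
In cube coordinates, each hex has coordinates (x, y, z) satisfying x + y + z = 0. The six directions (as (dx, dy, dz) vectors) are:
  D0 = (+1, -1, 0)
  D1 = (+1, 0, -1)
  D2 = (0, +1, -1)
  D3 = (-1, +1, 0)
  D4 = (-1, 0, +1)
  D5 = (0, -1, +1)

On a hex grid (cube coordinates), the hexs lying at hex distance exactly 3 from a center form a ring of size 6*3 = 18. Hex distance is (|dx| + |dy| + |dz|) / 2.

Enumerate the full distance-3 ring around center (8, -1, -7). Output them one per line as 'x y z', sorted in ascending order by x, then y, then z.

Answer: 5 -1 -4
5 0 -5
5 1 -6
5 2 -7
6 -2 -4
6 2 -8
7 -3 -4
7 2 -9
8 -4 -4
8 2 -10
9 -4 -5
9 1 -10
10 -4 -6
10 0 -10
11 -4 -7
11 -3 -8
11 -2 -9
11 -1 -10

Derivation:
Walk ring at distance 3 from (8, -1, -7):
Start at center + D4*3 = (5, -1, -4)
  hex 0: (5, -1, -4)
  hex 1: (6, -2, -4)
  hex 2: (7, -3, -4)
  hex 3: (8, -4, -4)
  hex 4: (9, -4, -5)
  hex 5: (10, -4, -6)
  hex 6: (11, -4, -7)
  hex 7: (11, -3, -8)
  hex 8: (11, -2, -9)
  hex 9: (11, -1, -10)
  hex 10: (10, 0, -10)
  hex 11: (9, 1, -10)
  hex 12: (8, 2, -10)
  hex 13: (7, 2, -9)
  hex 14: (6, 2, -8)
  hex 15: (5, 2, -7)
  hex 16: (5, 1, -6)
  hex 17: (5, 0, -5)
Sorted: 18 hexes.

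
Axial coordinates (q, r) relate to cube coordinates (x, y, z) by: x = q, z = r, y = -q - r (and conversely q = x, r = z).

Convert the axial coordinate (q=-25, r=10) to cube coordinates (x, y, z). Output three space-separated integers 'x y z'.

Answer: -25 15 10

Derivation:
x = q = -25
z = r = 10
y = -x - z = -(-25) - (10) = 15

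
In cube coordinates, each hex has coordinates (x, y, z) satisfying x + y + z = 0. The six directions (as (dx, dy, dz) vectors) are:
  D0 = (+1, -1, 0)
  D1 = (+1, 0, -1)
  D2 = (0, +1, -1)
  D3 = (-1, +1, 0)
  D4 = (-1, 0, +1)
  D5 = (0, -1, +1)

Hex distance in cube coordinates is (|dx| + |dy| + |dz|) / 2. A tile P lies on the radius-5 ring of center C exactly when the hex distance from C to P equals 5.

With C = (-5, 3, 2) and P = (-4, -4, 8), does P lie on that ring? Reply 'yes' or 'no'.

Answer: no

Derivation:
|px - cx| = |-4 - (-5)| = 1
|py - cy| = |-4 - 3| = 7
|pz - cz| = |8 - 2| = 6
distance = (1+7+6)/2 = 14/2 = 7
radius = 5; distance != radius -> no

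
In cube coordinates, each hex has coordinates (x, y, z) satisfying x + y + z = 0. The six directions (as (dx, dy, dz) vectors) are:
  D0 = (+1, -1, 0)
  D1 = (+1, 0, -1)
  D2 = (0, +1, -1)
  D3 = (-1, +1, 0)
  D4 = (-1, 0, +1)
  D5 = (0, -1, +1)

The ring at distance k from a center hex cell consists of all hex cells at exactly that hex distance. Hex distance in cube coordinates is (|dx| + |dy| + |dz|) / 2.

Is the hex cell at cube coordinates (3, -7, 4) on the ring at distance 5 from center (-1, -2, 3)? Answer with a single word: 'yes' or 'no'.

Answer: yes

Derivation:
|px - cx| = |3 - (-1)| = 4
|py - cy| = |-7 - (-2)| = 5
|pz - cz| = |4 - 3| = 1
distance = (4+5+1)/2 = 10/2 = 5
radius = 5; distance == radius -> yes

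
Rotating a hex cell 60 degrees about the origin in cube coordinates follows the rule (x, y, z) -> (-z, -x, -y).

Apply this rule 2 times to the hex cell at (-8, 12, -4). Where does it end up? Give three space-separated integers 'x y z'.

Start: (-8, 12, -4)
Step 1: (-8, 12, -4) -> (-(-4), -(-8), -(12)) = (4, 8, -12)
Step 2: (4, 8, -12) -> (-(-12), -(4), -(8)) = (12, -4, -8)

Answer: 12 -4 -8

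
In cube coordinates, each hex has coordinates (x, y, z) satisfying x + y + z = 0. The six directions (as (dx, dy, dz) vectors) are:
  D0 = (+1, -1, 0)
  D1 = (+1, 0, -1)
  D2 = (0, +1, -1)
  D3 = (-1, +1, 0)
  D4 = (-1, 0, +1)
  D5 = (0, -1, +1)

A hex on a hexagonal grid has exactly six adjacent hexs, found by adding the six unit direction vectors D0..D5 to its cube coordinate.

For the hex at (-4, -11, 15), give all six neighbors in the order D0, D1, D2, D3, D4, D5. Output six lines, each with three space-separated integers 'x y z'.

Answer: -3 -12 15
-3 -11 14
-4 -10 14
-5 -10 15
-5 -11 16
-4 -12 16

Derivation:
Center: (-4, -11, 15). Add each direction:
  D0: (-4, -11, 15) + (1, -1, 0) = (-3, -12, 15)
  D1: (-4, -11, 15) + (1, 0, -1) = (-3, -11, 14)
  D2: (-4, -11, 15) + (0, 1, -1) = (-4, -10, 14)
  D3: (-4, -11, 15) + (-1, 1, 0) = (-5, -10, 15)
  D4: (-4, -11, 15) + (-1, 0, 1) = (-5, -11, 16)
  D5: (-4, -11, 15) + (0, -1, 1) = (-4, -12, 16)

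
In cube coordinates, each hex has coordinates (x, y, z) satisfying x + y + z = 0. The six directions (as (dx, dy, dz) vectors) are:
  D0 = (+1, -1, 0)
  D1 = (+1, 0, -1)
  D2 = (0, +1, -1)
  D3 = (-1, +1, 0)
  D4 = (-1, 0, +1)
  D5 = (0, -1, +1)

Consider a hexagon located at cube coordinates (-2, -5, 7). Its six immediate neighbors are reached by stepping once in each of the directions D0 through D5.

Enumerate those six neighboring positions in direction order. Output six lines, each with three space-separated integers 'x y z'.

Center: (-2, -5, 7). Add each direction:
  D0: (-2, -5, 7) + (1, -1, 0) = (-1, -6, 7)
  D1: (-2, -5, 7) + (1, 0, -1) = (-1, -5, 6)
  D2: (-2, -5, 7) + (0, 1, -1) = (-2, -4, 6)
  D3: (-2, -5, 7) + (-1, 1, 0) = (-3, -4, 7)
  D4: (-2, -5, 7) + (-1, 0, 1) = (-3, -5, 8)
  D5: (-2, -5, 7) + (0, -1, 1) = (-2, -6, 8)

Answer: -1 -6 7
-1 -5 6
-2 -4 6
-3 -4 7
-3 -5 8
-2 -6 8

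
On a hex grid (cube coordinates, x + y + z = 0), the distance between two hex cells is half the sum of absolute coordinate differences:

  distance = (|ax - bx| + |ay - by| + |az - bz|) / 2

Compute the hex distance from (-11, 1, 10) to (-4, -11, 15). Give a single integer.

Answer: 12

Derivation:
|ax - bx| = |-11 - (-4)| = 7
|ay - by| = |1 - (-11)| = 12
|az - bz| = |10 - 15| = 5
distance = (7 + 12 + 5) / 2 = 24 / 2 = 12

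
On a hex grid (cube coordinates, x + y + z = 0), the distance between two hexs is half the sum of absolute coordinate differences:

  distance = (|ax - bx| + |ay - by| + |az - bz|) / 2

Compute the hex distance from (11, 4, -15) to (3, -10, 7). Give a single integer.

Answer: 22

Derivation:
|ax - bx| = |11 - 3| = 8
|ay - by| = |4 - (-10)| = 14
|az - bz| = |-15 - 7| = 22
distance = (8 + 14 + 22) / 2 = 44 / 2 = 22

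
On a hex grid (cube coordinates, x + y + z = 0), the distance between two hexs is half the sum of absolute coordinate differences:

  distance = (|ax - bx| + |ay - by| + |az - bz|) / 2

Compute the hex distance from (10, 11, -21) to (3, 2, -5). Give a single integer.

|ax - bx| = |10 - 3| = 7
|ay - by| = |11 - 2| = 9
|az - bz| = |-21 - (-5)| = 16
distance = (7 + 9 + 16) / 2 = 32 / 2 = 16

Answer: 16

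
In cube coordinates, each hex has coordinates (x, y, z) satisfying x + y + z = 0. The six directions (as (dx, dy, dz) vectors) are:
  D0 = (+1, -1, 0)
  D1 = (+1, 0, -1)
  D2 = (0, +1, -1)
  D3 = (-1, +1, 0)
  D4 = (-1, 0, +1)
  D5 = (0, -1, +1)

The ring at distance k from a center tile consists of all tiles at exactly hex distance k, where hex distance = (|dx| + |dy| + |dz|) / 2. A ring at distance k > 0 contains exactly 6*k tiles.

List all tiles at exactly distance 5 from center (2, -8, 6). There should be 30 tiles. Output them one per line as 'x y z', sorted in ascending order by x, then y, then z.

Walk ring at distance 5 from (2, -8, 6):
Start at center + D4*5 = (-3, -8, 11)
  hex 0: (-3, -8, 11)
  hex 1: (-2, -9, 11)
  hex 2: (-1, -10, 11)
  hex 3: (0, -11, 11)
  hex 4: (1, -12, 11)
  hex 5: (2, -13, 11)
  hex 6: (3, -13, 10)
  hex 7: (4, -13, 9)
  hex 8: (5, -13, 8)
  hex 9: (6, -13, 7)
  hex 10: (7, -13, 6)
  hex 11: (7, -12, 5)
  hex 12: (7, -11, 4)
  hex 13: (7, -10, 3)
  hex 14: (7, -9, 2)
  hex 15: (7, -8, 1)
  hex 16: (6, -7, 1)
  hex 17: (5, -6, 1)
  hex 18: (4, -5, 1)
  hex 19: (3, -4, 1)
  hex 20: (2, -3, 1)
  hex 21: (1, -3, 2)
  hex 22: (0, -3, 3)
  hex 23: (-1, -3, 4)
  hex 24: (-2, -3, 5)
  hex 25: (-3, -3, 6)
  hex 26: (-3, -4, 7)
  hex 27: (-3, -5, 8)
  hex 28: (-3, -6, 9)
  hex 29: (-3, -7, 10)
Sorted: 30 hexes.

Answer: -3 -8 11
-3 -7 10
-3 -6 9
-3 -5 8
-3 -4 7
-3 -3 6
-2 -9 11
-2 -3 5
-1 -10 11
-1 -3 4
0 -11 11
0 -3 3
1 -12 11
1 -3 2
2 -13 11
2 -3 1
3 -13 10
3 -4 1
4 -13 9
4 -5 1
5 -13 8
5 -6 1
6 -13 7
6 -7 1
7 -13 6
7 -12 5
7 -11 4
7 -10 3
7 -9 2
7 -8 1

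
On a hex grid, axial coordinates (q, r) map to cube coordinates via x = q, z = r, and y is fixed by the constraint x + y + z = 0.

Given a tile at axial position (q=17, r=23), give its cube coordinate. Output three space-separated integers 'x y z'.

x = q = 17
z = r = 23
y = -x - z = -(17) - (23) = -40

Answer: 17 -40 23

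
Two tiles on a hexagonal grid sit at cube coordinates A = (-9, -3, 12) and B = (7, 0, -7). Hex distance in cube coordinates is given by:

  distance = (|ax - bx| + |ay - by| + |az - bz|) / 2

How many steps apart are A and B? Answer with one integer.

|ax - bx| = |-9 - 7| = 16
|ay - by| = |-3 - 0| = 3
|az - bz| = |12 - (-7)| = 19
distance = (16 + 3 + 19) / 2 = 38 / 2 = 19

Answer: 19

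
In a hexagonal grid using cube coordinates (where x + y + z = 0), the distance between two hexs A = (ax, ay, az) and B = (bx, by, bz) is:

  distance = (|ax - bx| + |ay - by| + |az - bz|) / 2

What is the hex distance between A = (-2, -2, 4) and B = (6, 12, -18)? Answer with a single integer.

|ax - bx| = |-2 - 6| = 8
|ay - by| = |-2 - 12| = 14
|az - bz| = |4 - (-18)| = 22
distance = (8 + 14 + 22) / 2 = 44 / 2 = 22

Answer: 22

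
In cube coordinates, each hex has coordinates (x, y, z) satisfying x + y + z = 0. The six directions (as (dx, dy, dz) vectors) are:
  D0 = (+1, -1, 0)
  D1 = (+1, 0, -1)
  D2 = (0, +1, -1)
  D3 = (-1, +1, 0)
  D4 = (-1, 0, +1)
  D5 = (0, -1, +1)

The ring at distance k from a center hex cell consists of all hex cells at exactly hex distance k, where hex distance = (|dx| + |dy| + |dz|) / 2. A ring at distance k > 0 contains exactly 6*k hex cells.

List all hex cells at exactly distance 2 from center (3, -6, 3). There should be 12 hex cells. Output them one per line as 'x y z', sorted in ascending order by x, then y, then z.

Answer: 1 -6 5
1 -5 4
1 -4 3
2 -7 5
2 -4 2
3 -8 5
3 -4 1
4 -8 4
4 -5 1
5 -8 3
5 -7 2
5 -6 1

Derivation:
Walk ring at distance 2 from (3, -6, 3):
Start at center + D4*2 = (1, -6, 5)
  hex 0: (1, -6, 5)
  hex 1: (2, -7, 5)
  hex 2: (3, -8, 5)
  hex 3: (4, -8, 4)
  hex 4: (5, -8, 3)
  hex 5: (5, -7, 2)
  hex 6: (5, -6, 1)
  hex 7: (4, -5, 1)
  hex 8: (3, -4, 1)
  hex 9: (2, -4, 2)
  hex 10: (1, -4, 3)
  hex 11: (1, -5, 4)
Sorted: 12 hexes.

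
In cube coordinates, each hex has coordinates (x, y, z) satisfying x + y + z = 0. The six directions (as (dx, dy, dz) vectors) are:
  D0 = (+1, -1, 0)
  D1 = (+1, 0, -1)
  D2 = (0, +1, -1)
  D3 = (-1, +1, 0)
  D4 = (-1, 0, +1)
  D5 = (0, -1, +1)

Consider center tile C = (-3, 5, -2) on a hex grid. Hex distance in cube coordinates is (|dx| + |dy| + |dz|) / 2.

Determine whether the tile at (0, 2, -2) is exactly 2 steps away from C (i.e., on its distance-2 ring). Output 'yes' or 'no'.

Answer: no

Derivation:
|px - cx| = |0 - (-3)| = 3
|py - cy| = |2 - 5| = 3
|pz - cz| = |-2 - (-2)| = 0
distance = (3+3+0)/2 = 6/2 = 3
radius = 2; distance != radius -> no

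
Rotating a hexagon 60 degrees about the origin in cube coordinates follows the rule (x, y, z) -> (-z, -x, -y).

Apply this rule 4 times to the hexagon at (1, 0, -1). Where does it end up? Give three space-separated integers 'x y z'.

Answer: -1 1 0

Derivation:
Start: (1, 0, -1)
Step 1: (1, 0, -1) -> (-(-1), -(1), -(0)) = (1, -1, 0)
Step 2: (1, -1, 0) -> (-(0), -(1), -(-1)) = (0, -1, 1)
Step 3: (0, -1, 1) -> (-(1), -(0), -(-1)) = (-1, 0, 1)
Step 4: (-1, 0, 1) -> (-(1), -(-1), -(0)) = (-1, 1, 0)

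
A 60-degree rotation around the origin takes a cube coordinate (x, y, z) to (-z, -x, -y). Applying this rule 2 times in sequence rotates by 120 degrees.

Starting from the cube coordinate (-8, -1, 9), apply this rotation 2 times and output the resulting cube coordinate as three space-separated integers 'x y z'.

Answer: -1 9 -8

Derivation:
Start: (-8, -1, 9)
Step 1: (-8, -1, 9) -> (-(9), -(-8), -(-1)) = (-9, 8, 1)
Step 2: (-9, 8, 1) -> (-(1), -(-9), -(8)) = (-1, 9, -8)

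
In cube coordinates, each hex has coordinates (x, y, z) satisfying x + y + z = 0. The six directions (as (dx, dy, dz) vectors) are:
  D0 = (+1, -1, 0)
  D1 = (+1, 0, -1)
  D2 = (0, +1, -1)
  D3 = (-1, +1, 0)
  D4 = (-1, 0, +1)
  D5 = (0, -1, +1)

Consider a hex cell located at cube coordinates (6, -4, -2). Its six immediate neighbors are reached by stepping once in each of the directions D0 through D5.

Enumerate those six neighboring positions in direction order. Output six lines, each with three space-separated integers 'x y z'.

Answer: 7 -5 -2
7 -4 -3
6 -3 -3
5 -3 -2
5 -4 -1
6 -5 -1

Derivation:
Center: (6, -4, -2). Add each direction:
  D0: (6, -4, -2) + (1, -1, 0) = (7, -5, -2)
  D1: (6, -4, -2) + (1, 0, -1) = (7, -4, -3)
  D2: (6, -4, -2) + (0, 1, -1) = (6, -3, -3)
  D3: (6, -4, -2) + (-1, 1, 0) = (5, -3, -2)
  D4: (6, -4, -2) + (-1, 0, 1) = (5, -4, -1)
  D5: (6, -4, -2) + (0, -1, 1) = (6, -5, -1)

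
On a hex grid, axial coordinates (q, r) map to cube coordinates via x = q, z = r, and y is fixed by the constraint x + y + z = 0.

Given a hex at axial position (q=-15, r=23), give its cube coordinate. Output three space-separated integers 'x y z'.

x = q = -15
z = r = 23
y = -x - z = -(-15) - (23) = -8

Answer: -15 -8 23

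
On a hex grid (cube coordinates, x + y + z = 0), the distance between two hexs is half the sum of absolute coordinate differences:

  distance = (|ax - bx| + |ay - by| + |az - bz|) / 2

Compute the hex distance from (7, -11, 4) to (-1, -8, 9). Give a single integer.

Answer: 8

Derivation:
|ax - bx| = |7 - (-1)| = 8
|ay - by| = |-11 - (-8)| = 3
|az - bz| = |4 - 9| = 5
distance = (8 + 3 + 5) / 2 = 16 / 2 = 8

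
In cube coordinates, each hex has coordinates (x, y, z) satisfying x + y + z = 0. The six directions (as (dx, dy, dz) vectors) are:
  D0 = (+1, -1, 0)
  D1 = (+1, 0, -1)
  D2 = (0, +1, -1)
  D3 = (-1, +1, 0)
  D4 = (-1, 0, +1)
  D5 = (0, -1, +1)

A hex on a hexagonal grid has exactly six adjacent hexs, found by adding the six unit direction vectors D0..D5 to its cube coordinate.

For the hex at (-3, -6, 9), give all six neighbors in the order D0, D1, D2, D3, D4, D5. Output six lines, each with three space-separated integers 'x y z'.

Center: (-3, -6, 9). Add each direction:
  D0: (-3, -6, 9) + (1, -1, 0) = (-2, -7, 9)
  D1: (-3, -6, 9) + (1, 0, -1) = (-2, -6, 8)
  D2: (-3, -6, 9) + (0, 1, -1) = (-3, -5, 8)
  D3: (-3, -6, 9) + (-1, 1, 0) = (-4, -5, 9)
  D4: (-3, -6, 9) + (-1, 0, 1) = (-4, -6, 10)
  D5: (-3, -6, 9) + (0, -1, 1) = (-3, -7, 10)

Answer: -2 -7 9
-2 -6 8
-3 -5 8
-4 -5 9
-4 -6 10
-3 -7 10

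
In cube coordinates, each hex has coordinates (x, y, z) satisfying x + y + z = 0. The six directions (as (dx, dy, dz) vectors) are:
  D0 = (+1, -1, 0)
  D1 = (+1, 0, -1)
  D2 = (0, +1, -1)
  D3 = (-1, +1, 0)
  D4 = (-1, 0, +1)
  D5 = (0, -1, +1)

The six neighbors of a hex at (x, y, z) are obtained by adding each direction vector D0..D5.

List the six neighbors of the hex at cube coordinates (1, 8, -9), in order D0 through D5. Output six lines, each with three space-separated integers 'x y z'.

Answer: 2 7 -9
2 8 -10
1 9 -10
0 9 -9
0 8 -8
1 7 -8

Derivation:
Center: (1, 8, -9). Add each direction:
  D0: (1, 8, -9) + (1, -1, 0) = (2, 7, -9)
  D1: (1, 8, -9) + (1, 0, -1) = (2, 8, -10)
  D2: (1, 8, -9) + (0, 1, -1) = (1, 9, -10)
  D3: (1, 8, -9) + (-1, 1, 0) = (0, 9, -9)
  D4: (1, 8, -9) + (-1, 0, 1) = (0, 8, -8)
  D5: (1, 8, -9) + (0, -1, 1) = (1, 7, -8)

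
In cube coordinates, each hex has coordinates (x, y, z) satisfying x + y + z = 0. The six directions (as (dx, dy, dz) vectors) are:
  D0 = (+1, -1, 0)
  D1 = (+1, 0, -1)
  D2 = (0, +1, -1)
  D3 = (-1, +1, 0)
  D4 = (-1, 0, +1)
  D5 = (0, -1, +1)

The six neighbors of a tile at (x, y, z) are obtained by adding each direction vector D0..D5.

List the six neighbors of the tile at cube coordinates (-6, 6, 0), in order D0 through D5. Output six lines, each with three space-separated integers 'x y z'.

Center: (-6, 6, 0). Add each direction:
  D0: (-6, 6, 0) + (1, -1, 0) = (-5, 5, 0)
  D1: (-6, 6, 0) + (1, 0, -1) = (-5, 6, -1)
  D2: (-6, 6, 0) + (0, 1, -1) = (-6, 7, -1)
  D3: (-6, 6, 0) + (-1, 1, 0) = (-7, 7, 0)
  D4: (-6, 6, 0) + (-1, 0, 1) = (-7, 6, 1)
  D5: (-6, 6, 0) + (0, -1, 1) = (-6, 5, 1)

Answer: -5 5 0
-5 6 -1
-6 7 -1
-7 7 0
-7 6 1
-6 5 1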